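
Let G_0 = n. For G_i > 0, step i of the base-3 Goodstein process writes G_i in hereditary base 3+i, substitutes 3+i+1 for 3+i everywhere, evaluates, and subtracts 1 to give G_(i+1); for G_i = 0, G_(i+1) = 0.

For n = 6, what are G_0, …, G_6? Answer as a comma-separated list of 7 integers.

(0) 6|_3 = 2·3 ↦ 2·4|_4 = 8 ⇒ 7
(1) 7|_4 = 4 + 3 ↦ 5 + 3|_5 = 8 ⇒ 7
(2) 7|_5 = 5 + 2 ↦ 6 + 2|_6 = 8 ⇒ 7
(3) 7|_6 = 6 + 1 ↦ 7 + 1|_7 = 8 ⇒ 7
(4) 7|_7 = 7 ↦ 8|_8 = 8 ⇒ 7
(5) 7|_8 = 7 ↦ 7|_9 = 7 ⇒ 6

6, 7, 7, 7, 7, 7, 6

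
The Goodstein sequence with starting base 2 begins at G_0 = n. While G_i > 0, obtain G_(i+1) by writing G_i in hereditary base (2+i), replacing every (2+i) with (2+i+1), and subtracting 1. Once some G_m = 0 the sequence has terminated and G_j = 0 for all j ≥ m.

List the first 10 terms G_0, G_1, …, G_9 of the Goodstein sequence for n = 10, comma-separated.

(0) 10|_2 = 2^(2 + 1) + 2 ↦ 3^(3 + 1) + 3|_3 = 84 ⇒ 83
(1) 83|_3 = 3^(3 + 1) + 2 ↦ 4^(4 + 1) + 2|_4 = 1026 ⇒ 1025
(2) 1025|_4 = 4^(4 + 1) + 1 ↦ 5^(5 + 1) + 1|_5 = 15626 ⇒ 15625
(3) 15625|_5 = 5^(5 + 1) ↦ 6^(6 + 1)|_6 = 279936 ⇒ 279935
(4) 279935|_6 = 5·6^6 + 5·6^5 + 5·6^4 + 5·6^3 + 5·6^2 + 5·6 + 5 ↦ 5·7^7 + 5·7^5 + 5·7^4 + 5·7^3 + 5·7^2 + 5·7 + 5|_7 = 4215755 ⇒ 4215754
(5) 4215754|_7 = 5·7^7 + 5·7^5 + 5·7^4 + 5·7^3 + 5·7^2 + 5·7 + 4 ↦ 5·8^8 + 5·8^5 + 5·8^4 + 5·8^3 + 5·8^2 + 5·8 + 4|_8 = 84073324 ⇒ 84073323
(6) 84073323|_8 = 5·8^8 + 5·8^5 + 5·8^4 + 5·8^3 + 5·8^2 + 5·8 + 3 ↦ 5·9^9 + 5·9^5 + 5·9^4 + 5·9^3 + 5·9^2 + 5·9 + 3|_9 = 1937434593 ⇒ 1937434592
(7) 1937434592|_9 = 5·9^9 + 5·9^5 + 5·9^4 + 5·9^3 + 5·9^2 + 5·9 + 2 ↦ 5·10^10 + 5·10^5 + 5·10^4 + 5·10^3 + 5·10^2 + 5·10 + 2|_10 = 50000555552 ⇒ 50000555551
(8) 50000555551|_10 = 5·10^10 + 5·10^5 + 5·10^4 + 5·10^3 + 5·10^2 + 5·10 + 1 ↦ 5·11^11 + 5·11^5 + 5·11^4 + 5·11^3 + 5·11^2 + 5·11 + 1|_11 = 1426559238831 ⇒ 1426559238830

10, 83, 1025, 15625, 279935, 4215754, 84073323, 1937434592, 50000555551, 1426559238830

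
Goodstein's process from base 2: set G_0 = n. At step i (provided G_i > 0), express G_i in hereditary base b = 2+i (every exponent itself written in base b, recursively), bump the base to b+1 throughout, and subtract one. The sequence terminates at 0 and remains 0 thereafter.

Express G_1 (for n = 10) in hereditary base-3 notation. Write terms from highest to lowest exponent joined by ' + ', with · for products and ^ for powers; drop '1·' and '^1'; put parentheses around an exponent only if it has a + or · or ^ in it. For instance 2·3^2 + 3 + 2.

3^(3 + 1) + 2

i=0: 10 = 2^(2 + 1) + 2 (b=2); 2→3: 3^(3 + 1) + 3 = 84; 84−1 = 83
i=1: 83 = 3^(3 + 1) + 2 (b=3); 3→4: 4^(4 + 1) + 2 = 1026; 1026−1 = 1025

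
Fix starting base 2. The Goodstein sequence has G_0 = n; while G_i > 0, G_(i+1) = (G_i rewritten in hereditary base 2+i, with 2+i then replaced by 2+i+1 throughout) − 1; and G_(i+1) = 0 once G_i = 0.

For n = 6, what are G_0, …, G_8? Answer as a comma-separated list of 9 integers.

6, 29, 257, 3125, 46655, 98039, 187243, 332147, 555551

i=0: 6 = 2^2 + 2 (b=2); 2→3: 3^3 + 3 = 30; 30−1 = 29
i=1: 29 = 3^3 + 2 (b=3); 3→4: 4^4 + 2 = 258; 258−1 = 257
i=2: 257 = 4^4 + 1 (b=4); 4→5: 5^5 + 1 = 3126; 3126−1 = 3125
i=3: 3125 = 5^5 (b=5); 5→6: 6^6 = 46656; 46656−1 = 46655
i=4: 46655 = 5·6^5 + 5·6^4 + 5·6^3 + 5·6^2 + 5·6 + 5 (b=6); 6→7: 5·7^5 + 5·7^4 + 5·7^3 + 5·7^2 + 5·7 + 5 = 98040; 98040−1 = 98039
i=5: 98039 = 5·7^5 + 5·7^4 + 5·7^3 + 5·7^2 + 5·7 + 4 (b=7); 7→8: 5·8^5 + 5·8^4 + 5·8^3 + 5·8^2 + 5·8 + 4 = 187244; 187244−1 = 187243
i=6: 187243 = 5·8^5 + 5·8^4 + 5·8^3 + 5·8^2 + 5·8 + 3 (b=8); 8→9: 5·9^5 + 5·9^4 + 5·9^3 + 5·9^2 + 5·9 + 3 = 332148; 332148−1 = 332147
i=7: 332147 = 5·9^5 + 5·9^4 + 5·9^3 + 5·9^2 + 5·9 + 2 (b=9); 9→10: 5·10^5 + 5·10^4 + 5·10^3 + 5·10^2 + 5·10 + 2 = 555552; 555552−1 = 555551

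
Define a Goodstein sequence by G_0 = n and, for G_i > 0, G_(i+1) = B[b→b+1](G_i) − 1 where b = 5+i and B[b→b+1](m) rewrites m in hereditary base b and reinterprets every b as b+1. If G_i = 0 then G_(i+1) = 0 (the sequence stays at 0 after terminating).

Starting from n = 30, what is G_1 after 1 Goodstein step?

[0] 30 ≡ 5^2 + 5 (base 5). Lift 6: 42. −1: 41.
[1] 41 ≡ 6^2 + 5 (base 6). Lift 7: 54. −1: 53.

41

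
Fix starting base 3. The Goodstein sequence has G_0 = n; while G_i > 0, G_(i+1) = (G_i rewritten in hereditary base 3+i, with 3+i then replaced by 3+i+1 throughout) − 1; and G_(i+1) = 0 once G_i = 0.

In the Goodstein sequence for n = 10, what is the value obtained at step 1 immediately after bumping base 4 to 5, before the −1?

(0) 10|_3 = 3^2 + 1 ↦ 4^2 + 1|_4 = 17 ⇒ 16
(1) 16|_4 = 4^2 ↦ 5^2|_5 = 25 ⇒ 24

25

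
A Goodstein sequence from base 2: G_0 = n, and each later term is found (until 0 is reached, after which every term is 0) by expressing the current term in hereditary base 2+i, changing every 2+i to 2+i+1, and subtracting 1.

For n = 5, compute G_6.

i=0: 5 = 2^2 + 1 (b=2); 2→3: 3^3 + 1 = 28; 28−1 = 27
i=1: 27 = 3^3 (b=3); 3→4: 4^4 = 256; 256−1 = 255
i=2: 255 = 3·4^3 + 3·4^2 + 3·4 + 3 (b=4); 4→5: 3·5^3 + 3·5^2 + 3·5 + 3 = 468; 468−1 = 467
i=3: 467 = 3·5^3 + 3·5^2 + 3·5 + 2 (b=5); 5→6: 3·6^3 + 3·6^2 + 3·6 + 2 = 776; 776−1 = 775
i=4: 775 = 3·6^3 + 3·6^2 + 3·6 + 1 (b=6); 6→7: 3·7^3 + 3·7^2 + 3·7 + 1 = 1198; 1198−1 = 1197
i=5: 1197 = 3·7^3 + 3·7^2 + 3·7 (b=7); 7→8: 3·8^3 + 3·8^2 + 3·8 = 1752; 1752−1 = 1751
i=6: 1751 = 3·8^3 + 3·8^2 + 2·8 + 7 (b=8); 8→9: 3·9^3 + 3·9^2 + 2·9 + 7 = 2455; 2455−1 = 2454

1751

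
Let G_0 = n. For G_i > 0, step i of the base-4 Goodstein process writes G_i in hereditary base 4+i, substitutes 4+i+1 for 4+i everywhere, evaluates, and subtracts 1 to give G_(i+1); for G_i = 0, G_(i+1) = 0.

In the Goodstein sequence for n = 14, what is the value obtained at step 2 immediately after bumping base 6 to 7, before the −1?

21

step 0: 14 = 3·4 + 2; sub 5 for 4: 3·5 + 2; = 17; G_1 = 17−1 = 16
step 1: 16 = 3·5 + 1; sub 6 for 5: 3·6 + 1; = 19; G_2 = 19−1 = 18
step 2: 18 = 3·6; sub 7 for 6: 3·7; = 21; G_3 = 21−1 = 20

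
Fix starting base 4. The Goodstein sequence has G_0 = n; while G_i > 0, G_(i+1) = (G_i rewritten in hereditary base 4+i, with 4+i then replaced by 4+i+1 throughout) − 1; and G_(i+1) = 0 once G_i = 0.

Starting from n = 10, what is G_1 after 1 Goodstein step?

i=0: 10 = 2·4 + 2 (b=4); 4→5: 2·5 + 2 = 12; 12−1 = 11
i=1: 11 = 2·5 + 1 (b=5); 5→6: 2·6 + 1 = 13; 13−1 = 12

11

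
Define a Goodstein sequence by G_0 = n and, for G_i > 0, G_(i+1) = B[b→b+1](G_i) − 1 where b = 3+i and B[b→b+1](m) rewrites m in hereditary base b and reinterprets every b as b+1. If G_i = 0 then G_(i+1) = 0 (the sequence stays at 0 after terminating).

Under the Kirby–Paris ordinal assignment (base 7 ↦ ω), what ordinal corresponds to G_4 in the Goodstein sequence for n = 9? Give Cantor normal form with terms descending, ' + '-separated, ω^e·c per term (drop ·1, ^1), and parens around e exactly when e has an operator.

ω·3

9 —HB3→ 3^2 —bump→ 4^2 = 16 —(−1)→ 15
15 —HB4→ 3·4 + 3 —bump→ 3·5 + 3 = 18 —(−1)→ 17
17 —HB5→ 3·5 + 2 —bump→ 3·6 + 2 = 20 —(−1)→ 19
19 —HB6→ 3·6 + 1 —bump→ 3·7 + 1 = 22 —(−1)→ 21
21 —HB7→ 3·7 —bump→ 3·8 = 24 —(−1)→ 23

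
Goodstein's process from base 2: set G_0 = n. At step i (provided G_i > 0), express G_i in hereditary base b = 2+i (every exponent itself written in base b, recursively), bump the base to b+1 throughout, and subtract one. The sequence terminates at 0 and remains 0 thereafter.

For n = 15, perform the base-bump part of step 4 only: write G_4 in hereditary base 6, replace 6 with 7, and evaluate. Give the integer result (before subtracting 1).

step 0: 15 = 2^(2 + 1) + 2^2 + 2 + 1; sub 3 for 2: 3^(3 + 1) + 3^3 + 3 + 1; = 112; G_1 = 112−1 = 111
step 1: 111 = 3^(3 + 1) + 3^3 + 3; sub 4 for 3: 4^(4 + 1) + 4^4 + 4; = 1284; G_2 = 1284−1 = 1283
step 2: 1283 = 4^(4 + 1) + 4^4 + 3; sub 5 for 4: 5^(5 + 1) + 5^5 + 3; = 18753; G_3 = 18753−1 = 18752
step 3: 18752 = 5^(5 + 1) + 5^5 + 2; sub 6 for 5: 6^(6 + 1) + 6^6 + 2; = 326594; G_4 = 326594−1 = 326593
step 4: 326593 = 6^(6 + 1) + 6^6 + 1; sub 7 for 6: 7^(7 + 1) + 7^7 + 1; = 6588345; G_5 = 6588345−1 = 6588344

6588345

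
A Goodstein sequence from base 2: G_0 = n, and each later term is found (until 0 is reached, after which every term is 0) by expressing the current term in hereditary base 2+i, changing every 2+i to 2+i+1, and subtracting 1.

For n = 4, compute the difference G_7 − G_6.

34

base 2: 4 = 2^2; at 3: 3^3 = 27; next = 26
base 3: 26 = 2·3^2 + 2·3 + 2; at 4: 2·4^2 + 2·4 + 2 = 42; next = 41
base 4: 41 = 2·4^2 + 2·4 + 1; at 5: 2·5^2 + 2·5 + 1 = 61; next = 60
base 5: 60 = 2·5^2 + 2·5; at 6: 2·6^2 + 2·6 = 84; next = 83
base 6: 83 = 2·6^2 + 6 + 5; at 7: 2·7^2 + 7 + 5 = 110; next = 109
base 7: 109 = 2·7^2 + 7 + 4; at 8: 2·8^2 + 8 + 4 = 140; next = 139
base 8: 139 = 2·8^2 + 8 + 3; at 9: 2·9^2 + 9 + 3 = 174; next = 173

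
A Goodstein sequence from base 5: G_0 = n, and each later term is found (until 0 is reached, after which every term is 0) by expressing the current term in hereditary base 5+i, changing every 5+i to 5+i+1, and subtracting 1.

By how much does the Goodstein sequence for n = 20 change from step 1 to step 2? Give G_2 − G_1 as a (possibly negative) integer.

2

(0) 20|_5 = 4·5 ↦ 4·6|_6 = 24 ⇒ 23
(1) 23|_6 = 3·6 + 5 ↦ 3·7 + 5|_7 = 26 ⇒ 25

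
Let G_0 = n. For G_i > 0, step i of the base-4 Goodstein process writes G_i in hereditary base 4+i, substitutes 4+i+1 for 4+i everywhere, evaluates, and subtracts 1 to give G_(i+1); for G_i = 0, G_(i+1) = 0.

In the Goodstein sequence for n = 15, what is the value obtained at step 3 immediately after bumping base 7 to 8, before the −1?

G_0=15  [base 4] 3·4 + 3  →[4↦5]→  3·5 + 3 = 18  −1 ⇒ G_1=17
G_1=17  [base 5] 3·5 + 2  →[5↦6]→  3·6 + 2 = 20  −1 ⇒ G_2=19
G_2=19  [base 6] 3·6 + 1  →[6↦7]→  3·7 + 1 = 22  −1 ⇒ G_3=21
G_3=21  [base 7] 3·7  →[7↦8]→  3·8 = 24  −1 ⇒ G_4=23

24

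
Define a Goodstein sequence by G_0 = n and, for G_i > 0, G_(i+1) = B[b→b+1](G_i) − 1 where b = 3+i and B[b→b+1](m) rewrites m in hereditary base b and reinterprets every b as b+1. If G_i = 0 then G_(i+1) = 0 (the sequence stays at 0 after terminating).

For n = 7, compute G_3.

9

step 0: 7 = 2·3 + 1; sub 4 for 3: 2·4 + 1; = 9; G_1 = 9−1 = 8
step 1: 8 = 2·4; sub 5 for 4: 2·5; = 10; G_2 = 10−1 = 9
step 2: 9 = 5 + 4; sub 6 for 5: 6 + 4; = 10; G_3 = 10−1 = 9
step 3: 9 = 6 + 3; sub 7 for 6: 7 + 3; = 10; G_4 = 10−1 = 9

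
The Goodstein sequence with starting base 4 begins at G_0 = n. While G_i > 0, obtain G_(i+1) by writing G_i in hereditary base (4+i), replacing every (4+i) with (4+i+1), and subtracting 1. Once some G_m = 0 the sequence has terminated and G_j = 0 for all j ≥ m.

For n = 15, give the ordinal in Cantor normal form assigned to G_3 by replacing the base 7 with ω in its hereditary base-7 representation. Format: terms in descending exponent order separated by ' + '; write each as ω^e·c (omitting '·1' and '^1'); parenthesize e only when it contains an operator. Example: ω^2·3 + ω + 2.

ω·3

step 0: 15 = 3·4 + 3; sub 5 for 4: 3·5 + 3; = 18; G_1 = 18−1 = 17
step 1: 17 = 3·5 + 2; sub 6 for 5: 3·6 + 2; = 20; G_2 = 20−1 = 19
step 2: 19 = 3·6 + 1; sub 7 for 6: 3·7 + 1; = 22; G_3 = 22−1 = 21
step 3: 21 = 3·7; sub 8 for 7: 3·8; = 24; G_4 = 24−1 = 23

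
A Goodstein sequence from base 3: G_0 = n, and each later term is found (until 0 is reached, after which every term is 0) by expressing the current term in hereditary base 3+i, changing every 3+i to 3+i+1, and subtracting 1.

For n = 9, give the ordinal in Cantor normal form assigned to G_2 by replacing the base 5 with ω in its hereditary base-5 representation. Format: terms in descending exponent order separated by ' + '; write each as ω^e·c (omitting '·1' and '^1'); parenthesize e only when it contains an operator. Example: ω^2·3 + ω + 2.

ω·3 + 2

step 0: 9 = 3^2; sub 4 for 3: 4^2; = 16; G_1 = 16−1 = 15
step 1: 15 = 3·4 + 3; sub 5 for 4: 3·5 + 3; = 18; G_2 = 18−1 = 17
step 2: 17 = 3·5 + 2; sub 6 for 5: 3·6 + 2; = 20; G_3 = 20−1 = 19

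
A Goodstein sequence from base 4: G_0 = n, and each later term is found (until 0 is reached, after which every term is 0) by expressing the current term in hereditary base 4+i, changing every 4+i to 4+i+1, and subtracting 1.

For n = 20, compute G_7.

(0) 20|_4 = 4^2 + 4 ↦ 5^2 + 5|_5 = 30 ⇒ 29
(1) 29|_5 = 5^2 + 4 ↦ 6^2 + 4|_6 = 40 ⇒ 39
(2) 39|_6 = 6^2 + 3 ↦ 7^2 + 3|_7 = 52 ⇒ 51
(3) 51|_7 = 7^2 + 2 ↦ 8^2 + 2|_8 = 66 ⇒ 65
(4) 65|_8 = 8^2 + 1 ↦ 9^2 + 1|_9 = 82 ⇒ 81
(5) 81|_9 = 9^2 ↦ 10^2|_10 = 100 ⇒ 99
(6) 99|_10 = 9·10 + 9 ↦ 9·11 + 9|_11 = 108 ⇒ 107
(7) 107|_11 = 9·11 + 8 ↦ 9·12 + 8|_12 = 116 ⇒ 115

107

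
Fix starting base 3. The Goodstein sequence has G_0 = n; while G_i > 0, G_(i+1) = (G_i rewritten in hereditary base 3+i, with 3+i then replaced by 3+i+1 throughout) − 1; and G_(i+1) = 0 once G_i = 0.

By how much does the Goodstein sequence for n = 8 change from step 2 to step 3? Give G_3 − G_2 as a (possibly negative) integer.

1

i=0: 8 = 2·3 + 2 (b=3); 3→4: 2·4 + 2 = 10; 10−1 = 9
i=1: 9 = 2·4 + 1 (b=4); 4→5: 2·5 + 1 = 11; 11−1 = 10
i=2: 10 = 2·5 (b=5); 5→6: 2·6 = 12; 12−1 = 11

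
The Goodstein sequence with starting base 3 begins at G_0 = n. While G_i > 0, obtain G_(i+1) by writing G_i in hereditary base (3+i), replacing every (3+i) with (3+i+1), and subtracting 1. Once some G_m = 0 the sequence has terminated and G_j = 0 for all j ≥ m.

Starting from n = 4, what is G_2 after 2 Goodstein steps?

G_0=4  [base 3] 3 + 1  →[3↦4]→  4 + 1 = 5  −1 ⇒ G_1=4
G_1=4  [base 4] 4  →[4↦5]→  5 = 5  −1 ⇒ G_2=4

4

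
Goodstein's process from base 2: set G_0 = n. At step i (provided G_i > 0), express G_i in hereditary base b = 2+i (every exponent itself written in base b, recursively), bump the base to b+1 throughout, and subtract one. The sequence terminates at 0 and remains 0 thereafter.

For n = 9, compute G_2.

[0] 9 ≡ 2^(2 + 1) + 1 (base 2). Lift 3: 82. −1: 81.
[1] 81 ≡ 3^(3 + 1) (base 3). Lift 4: 1024. −1: 1023.
[2] 1023 ≡ 3·4^4 + 3·4^3 + 3·4^2 + 3·4 + 3 (base 4). Lift 5: 9843. −1: 9842.

1023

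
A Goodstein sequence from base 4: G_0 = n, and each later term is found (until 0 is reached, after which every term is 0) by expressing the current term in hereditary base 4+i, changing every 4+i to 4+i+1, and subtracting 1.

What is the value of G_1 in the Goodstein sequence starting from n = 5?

5

step 0: 5 = 4 + 1; sub 5 for 4: 5 + 1; = 6; G_1 = 6−1 = 5
step 1: 5 = 5; sub 6 for 5: 6; = 6; G_2 = 6−1 = 5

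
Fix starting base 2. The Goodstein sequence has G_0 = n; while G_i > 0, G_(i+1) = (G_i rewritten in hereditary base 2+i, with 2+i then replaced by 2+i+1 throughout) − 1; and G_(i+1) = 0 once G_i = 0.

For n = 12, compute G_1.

[0] 12 ≡ 2^(2 + 1) + 2^2 (base 2). Lift 3: 108. −1: 107.
[1] 107 ≡ 3^(3 + 1) + 2·3^2 + 2·3 + 2 (base 3). Lift 4: 1066. −1: 1065.

107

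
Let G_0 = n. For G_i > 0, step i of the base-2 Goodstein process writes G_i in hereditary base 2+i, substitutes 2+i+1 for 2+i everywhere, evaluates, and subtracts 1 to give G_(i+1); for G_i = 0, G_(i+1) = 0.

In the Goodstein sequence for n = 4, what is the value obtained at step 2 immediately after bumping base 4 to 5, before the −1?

[0] 4 ≡ 2^2 (base 2). Lift 3: 27. −1: 26.
[1] 26 ≡ 2·3^2 + 2·3 + 2 (base 3). Lift 4: 42. −1: 41.
[2] 41 ≡ 2·4^2 + 2·4 + 1 (base 4). Lift 5: 61. −1: 60.

61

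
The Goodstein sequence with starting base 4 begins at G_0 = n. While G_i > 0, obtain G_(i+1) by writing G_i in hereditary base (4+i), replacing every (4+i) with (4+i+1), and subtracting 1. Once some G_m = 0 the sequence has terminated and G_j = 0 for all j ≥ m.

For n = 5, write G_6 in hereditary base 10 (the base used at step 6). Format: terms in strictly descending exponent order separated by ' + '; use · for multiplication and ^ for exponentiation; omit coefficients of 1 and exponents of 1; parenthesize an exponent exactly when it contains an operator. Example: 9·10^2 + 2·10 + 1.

1

[0] 5 ≡ 4 + 1 (base 4). Lift 5: 6. −1: 5.
[1] 5 ≡ 5 (base 5). Lift 6: 6. −1: 5.
[2] 5 ≡ 5 (base 6). Lift 7: 5. −1: 4.
[3] 4 ≡ 4 (base 7). Lift 8: 4. −1: 3.
[4] 3 ≡ 3 (base 8). Lift 9: 3. −1: 2.
[5] 2 ≡ 2 (base 9). Lift 10: 2. −1: 1.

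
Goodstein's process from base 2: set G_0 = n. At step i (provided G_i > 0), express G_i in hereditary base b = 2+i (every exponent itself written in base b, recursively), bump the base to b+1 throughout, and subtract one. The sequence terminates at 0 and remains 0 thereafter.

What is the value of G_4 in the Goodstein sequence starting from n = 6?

[0] 6 ≡ 2^2 + 2 (base 2). Lift 3: 30. −1: 29.
[1] 29 ≡ 3^3 + 2 (base 3). Lift 4: 258. −1: 257.
[2] 257 ≡ 4^4 + 1 (base 4). Lift 5: 3126. −1: 3125.
[3] 3125 ≡ 5^5 (base 5). Lift 6: 46656. −1: 46655.
[4] 46655 ≡ 5·6^5 + 5·6^4 + 5·6^3 + 5·6^2 + 5·6 + 5 (base 6). Lift 7: 98040. −1: 98039.

46655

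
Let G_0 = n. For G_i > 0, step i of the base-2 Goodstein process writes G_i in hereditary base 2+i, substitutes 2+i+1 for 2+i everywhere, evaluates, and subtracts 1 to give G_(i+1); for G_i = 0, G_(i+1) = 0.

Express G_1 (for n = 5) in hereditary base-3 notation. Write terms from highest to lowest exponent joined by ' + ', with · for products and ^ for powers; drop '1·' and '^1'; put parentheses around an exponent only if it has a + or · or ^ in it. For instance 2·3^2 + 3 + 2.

3^3

base 2: 5 = 2^2 + 1; at 3: 3^3 + 1 = 28; next = 27
base 3: 27 = 3^3; at 4: 4^4 = 256; next = 255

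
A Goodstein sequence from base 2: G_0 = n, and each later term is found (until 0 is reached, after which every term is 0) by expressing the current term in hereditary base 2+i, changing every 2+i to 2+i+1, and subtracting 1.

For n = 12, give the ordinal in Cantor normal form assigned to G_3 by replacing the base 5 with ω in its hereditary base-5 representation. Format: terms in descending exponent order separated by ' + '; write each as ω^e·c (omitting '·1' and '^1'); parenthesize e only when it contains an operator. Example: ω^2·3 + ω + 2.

ω^(ω + 1) + ω^2·2 + ω·2

G_0 = 12. HB_2(12) = 2^(2 + 1) + 2^2. Bump = 108. G_1 = 107.
G_1 = 107. HB_3(107) = 3^(3 + 1) + 2·3^2 + 2·3 + 2. Bump = 1066. G_2 = 1065.
G_2 = 1065. HB_4(1065) = 4^(4 + 1) + 2·4^2 + 2·4 + 1. Bump = 15686. G_3 = 15685.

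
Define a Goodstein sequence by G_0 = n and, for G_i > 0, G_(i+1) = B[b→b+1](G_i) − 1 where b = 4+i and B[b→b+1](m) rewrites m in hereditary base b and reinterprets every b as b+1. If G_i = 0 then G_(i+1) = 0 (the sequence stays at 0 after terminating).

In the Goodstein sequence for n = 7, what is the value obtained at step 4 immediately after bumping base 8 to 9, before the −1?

7

7 —HB4→ 4 + 3 —bump→ 5 + 3 = 8 —(−1)→ 7
7 —HB5→ 5 + 2 —bump→ 6 + 2 = 8 —(−1)→ 7
7 —HB6→ 6 + 1 —bump→ 7 + 1 = 8 —(−1)→ 7
7 —HB7→ 7 —bump→ 8 = 8 —(−1)→ 7
7 —HB8→ 7 —bump→ 7 = 7 —(−1)→ 6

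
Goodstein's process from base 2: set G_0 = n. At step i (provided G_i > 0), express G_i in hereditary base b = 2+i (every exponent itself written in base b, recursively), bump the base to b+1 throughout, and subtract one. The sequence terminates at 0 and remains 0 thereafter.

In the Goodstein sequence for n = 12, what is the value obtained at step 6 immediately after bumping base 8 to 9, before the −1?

3486784575

[0] 12 ≡ 2^(2 + 1) + 2^2 (base 2). Lift 3: 108. −1: 107.
[1] 107 ≡ 3^(3 + 1) + 2·3^2 + 2·3 + 2 (base 3). Lift 4: 1066. −1: 1065.
[2] 1065 ≡ 4^(4 + 1) + 2·4^2 + 2·4 + 1 (base 4). Lift 5: 15686. −1: 15685.
[3] 15685 ≡ 5^(5 + 1) + 2·5^2 + 2·5 (base 5). Lift 6: 280020. −1: 280019.
[4] 280019 ≡ 6^(6 + 1) + 2·6^2 + 6 + 5 (base 6). Lift 7: 5764911. −1: 5764910.
[5] 5764910 ≡ 7^(7 + 1) + 2·7^2 + 7 + 4 (base 7). Lift 8: 134217868. −1: 134217867.
[6] 134217867 ≡ 8^(8 + 1) + 2·8^2 + 8 + 3 (base 8). Lift 9: 3486784575. −1: 3486784574.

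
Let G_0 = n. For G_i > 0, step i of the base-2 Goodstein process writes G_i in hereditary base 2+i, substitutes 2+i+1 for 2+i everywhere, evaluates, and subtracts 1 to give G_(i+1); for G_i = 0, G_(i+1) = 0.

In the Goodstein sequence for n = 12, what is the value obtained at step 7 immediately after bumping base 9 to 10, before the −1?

100000000212

[0] 12 ≡ 2^(2 + 1) + 2^2 (base 2). Lift 3: 108. −1: 107.
[1] 107 ≡ 3^(3 + 1) + 2·3^2 + 2·3 + 2 (base 3). Lift 4: 1066. −1: 1065.
[2] 1065 ≡ 4^(4 + 1) + 2·4^2 + 2·4 + 1 (base 4). Lift 5: 15686. −1: 15685.
[3] 15685 ≡ 5^(5 + 1) + 2·5^2 + 2·5 (base 5). Lift 6: 280020. −1: 280019.
[4] 280019 ≡ 6^(6 + 1) + 2·6^2 + 6 + 5 (base 6). Lift 7: 5764911. −1: 5764910.
[5] 5764910 ≡ 7^(7 + 1) + 2·7^2 + 7 + 4 (base 7). Lift 8: 134217868. −1: 134217867.
[6] 134217867 ≡ 8^(8 + 1) + 2·8^2 + 8 + 3 (base 8). Lift 9: 3486784575. −1: 3486784574.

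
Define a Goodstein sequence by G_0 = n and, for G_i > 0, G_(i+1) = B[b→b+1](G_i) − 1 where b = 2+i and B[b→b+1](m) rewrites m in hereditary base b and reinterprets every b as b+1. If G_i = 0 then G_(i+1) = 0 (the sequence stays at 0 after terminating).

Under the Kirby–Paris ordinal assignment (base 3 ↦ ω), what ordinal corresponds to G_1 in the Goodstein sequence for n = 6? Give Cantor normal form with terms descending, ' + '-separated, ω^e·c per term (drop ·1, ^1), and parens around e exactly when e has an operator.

6 —HB2→ 2^2 + 2 —bump→ 3^3 + 3 = 30 —(−1)→ 29
29 —HB3→ 3^3 + 2 —bump→ 4^4 + 2 = 258 —(−1)→ 257

ω^ω + 2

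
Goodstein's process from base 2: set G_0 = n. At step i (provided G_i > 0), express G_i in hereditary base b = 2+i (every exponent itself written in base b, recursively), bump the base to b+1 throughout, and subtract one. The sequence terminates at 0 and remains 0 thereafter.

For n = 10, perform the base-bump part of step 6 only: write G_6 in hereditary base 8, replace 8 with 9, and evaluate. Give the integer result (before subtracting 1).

1937434593

[0] 10 ≡ 2^(2 + 1) + 2 (base 2). Lift 3: 84. −1: 83.
[1] 83 ≡ 3^(3 + 1) + 2 (base 3). Lift 4: 1026. −1: 1025.
[2] 1025 ≡ 4^(4 + 1) + 1 (base 4). Lift 5: 15626. −1: 15625.
[3] 15625 ≡ 5^(5 + 1) (base 5). Lift 6: 279936. −1: 279935.
[4] 279935 ≡ 5·6^6 + 5·6^5 + 5·6^4 + 5·6^3 + 5·6^2 + 5·6 + 5 (base 6). Lift 7: 4215755. −1: 4215754.
[5] 4215754 ≡ 5·7^7 + 5·7^5 + 5·7^4 + 5·7^3 + 5·7^2 + 5·7 + 4 (base 7). Lift 8: 84073324. −1: 84073323.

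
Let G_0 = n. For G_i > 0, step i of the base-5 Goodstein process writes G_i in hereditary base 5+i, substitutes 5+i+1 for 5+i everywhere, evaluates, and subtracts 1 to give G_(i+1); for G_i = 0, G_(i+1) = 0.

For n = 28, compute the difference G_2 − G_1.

G_0=28  [base 5] 5^2 + 3  →[5↦6]→  6^2 + 3 = 39  −1 ⇒ G_1=38
G_1=38  [base 6] 6^2 + 2  →[6↦7]→  7^2 + 2 = 51  −1 ⇒ G_2=50

12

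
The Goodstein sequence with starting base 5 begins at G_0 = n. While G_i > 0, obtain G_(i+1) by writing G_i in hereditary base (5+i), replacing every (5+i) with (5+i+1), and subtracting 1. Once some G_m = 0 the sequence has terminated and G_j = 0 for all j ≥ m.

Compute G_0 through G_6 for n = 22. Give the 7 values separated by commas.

22, 25, 28, 31, 33, 35, 37

step 0: 22 = 4·5 + 2; sub 6 for 5: 4·6 + 2; = 26; G_1 = 26−1 = 25
step 1: 25 = 4·6 + 1; sub 7 for 6: 4·7 + 1; = 29; G_2 = 29−1 = 28
step 2: 28 = 4·7; sub 8 for 7: 4·8; = 32; G_3 = 32−1 = 31
step 3: 31 = 3·8 + 7; sub 9 for 8: 3·9 + 7; = 34; G_4 = 34−1 = 33
step 4: 33 = 3·9 + 6; sub 10 for 9: 3·10 + 6; = 36; G_5 = 36−1 = 35
step 5: 35 = 3·10 + 5; sub 11 for 10: 3·11 + 5; = 38; G_6 = 38−1 = 37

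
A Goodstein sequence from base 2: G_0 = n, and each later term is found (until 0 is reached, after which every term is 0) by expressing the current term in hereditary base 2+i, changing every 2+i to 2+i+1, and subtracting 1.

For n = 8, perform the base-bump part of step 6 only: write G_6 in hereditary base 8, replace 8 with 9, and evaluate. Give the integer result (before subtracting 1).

774841152

i=0: 8 = 2^(2 + 1) (b=2); 2→3: 3^(3 + 1) = 81; 81−1 = 80
i=1: 80 = 2·3^3 + 2·3^2 + 2·3 + 2 (b=3); 3→4: 2·4^4 + 2·4^2 + 2·4 + 2 = 554; 554−1 = 553
i=2: 553 = 2·4^4 + 2·4^2 + 2·4 + 1 (b=4); 4→5: 2·5^5 + 2·5^2 + 2·5 + 1 = 6311; 6311−1 = 6310
i=3: 6310 = 2·5^5 + 2·5^2 + 2·5 (b=5); 5→6: 2·6^6 + 2·6^2 + 2·6 = 93396; 93396−1 = 93395
i=4: 93395 = 2·6^6 + 2·6^2 + 6 + 5 (b=6); 6→7: 2·7^7 + 2·7^2 + 7 + 5 = 1647196; 1647196−1 = 1647195
i=5: 1647195 = 2·7^7 + 2·7^2 + 7 + 4 (b=7); 7→8: 2·8^8 + 2·8^2 + 8 + 4 = 33554572; 33554572−1 = 33554571
i=6: 33554571 = 2·8^8 + 2·8^2 + 8 + 3 (b=8); 8→9: 2·9^9 + 2·9^2 + 9 + 3 = 774841152; 774841152−1 = 774841151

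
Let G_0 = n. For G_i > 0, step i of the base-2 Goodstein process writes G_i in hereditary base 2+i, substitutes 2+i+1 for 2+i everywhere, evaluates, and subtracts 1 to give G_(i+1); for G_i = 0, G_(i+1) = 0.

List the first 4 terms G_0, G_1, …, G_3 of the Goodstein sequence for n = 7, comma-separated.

7, 30, 259, 3127

step 0: 7 = 2^2 + 2 + 1; sub 3 for 2: 3^3 + 3 + 1; = 31; G_1 = 31−1 = 30
step 1: 30 = 3^3 + 3; sub 4 for 3: 4^4 + 4; = 260; G_2 = 260−1 = 259
step 2: 259 = 4^4 + 3; sub 5 for 4: 5^5 + 3; = 3128; G_3 = 3128−1 = 3127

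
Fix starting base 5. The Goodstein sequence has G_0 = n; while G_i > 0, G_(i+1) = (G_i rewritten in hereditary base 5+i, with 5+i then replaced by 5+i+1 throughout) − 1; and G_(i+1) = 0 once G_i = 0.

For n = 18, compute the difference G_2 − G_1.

G_0=18  [base 5] 3·5 + 3  →[5↦6]→  3·6 + 3 = 21  −1 ⇒ G_1=20
G_1=20  [base 6] 3·6 + 2  →[6↦7]→  3·7 + 2 = 23  −1 ⇒ G_2=22

2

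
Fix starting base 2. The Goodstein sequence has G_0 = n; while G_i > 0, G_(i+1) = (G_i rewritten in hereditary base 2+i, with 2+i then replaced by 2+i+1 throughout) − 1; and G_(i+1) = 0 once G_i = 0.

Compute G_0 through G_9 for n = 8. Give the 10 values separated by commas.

8, 80, 553, 6310, 93395, 1647195, 33554571, 774841151, 20000000211, 570623341475

[0] 8 ≡ 2^(2 + 1) (base 2). Lift 3: 81. −1: 80.
[1] 80 ≡ 2·3^3 + 2·3^2 + 2·3 + 2 (base 3). Lift 4: 554. −1: 553.
[2] 553 ≡ 2·4^4 + 2·4^2 + 2·4 + 1 (base 4). Lift 5: 6311. −1: 6310.
[3] 6310 ≡ 2·5^5 + 2·5^2 + 2·5 (base 5). Lift 6: 93396. −1: 93395.
[4] 93395 ≡ 2·6^6 + 2·6^2 + 6 + 5 (base 6). Lift 7: 1647196. −1: 1647195.
[5] 1647195 ≡ 2·7^7 + 2·7^2 + 7 + 4 (base 7). Lift 8: 33554572. −1: 33554571.
[6] 33554571 ≡ 2·8^8 + 2·8^2 + 8 + 3 (base 8). Lift 9: 774841152. −1: 774841151.
[7] 774841151 ≡ 2·9^9 + 2·9^2 + 9 + 2 (base 9). Lift 10: 20000000212. −1: 20000000211.
[8] 20000000211 ≡ 2·10^10 + 2·10^2 + 10 + 1 (base 10). Lift 11: 570623341476. −1: 570623341475.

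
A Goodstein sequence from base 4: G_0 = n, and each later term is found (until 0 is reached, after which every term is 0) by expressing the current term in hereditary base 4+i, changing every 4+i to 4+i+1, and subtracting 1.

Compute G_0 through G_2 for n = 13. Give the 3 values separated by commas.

G_0=13  [base 4] 3·4 + 1  →[4↦5]→  3·5 + 1 = 16  −1 ⇒ G_1=15
G_1=15  [base 5] 3·5  →[5↦6]→  3·6 = 18  −1 ⇒ G_2=17

13, 15, 17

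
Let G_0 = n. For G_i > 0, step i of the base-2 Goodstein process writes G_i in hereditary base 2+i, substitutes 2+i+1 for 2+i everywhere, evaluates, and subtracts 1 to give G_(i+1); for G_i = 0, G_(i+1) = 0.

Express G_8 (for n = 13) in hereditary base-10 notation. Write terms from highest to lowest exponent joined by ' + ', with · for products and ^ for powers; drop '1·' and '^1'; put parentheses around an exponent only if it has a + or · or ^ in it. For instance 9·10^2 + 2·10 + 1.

10^(10 + 1) + 3·10^3 + 3·10^2 + 2·10 + 5

base 2: 13 = 2^(2 + 1) + 2^2 + 1; at 3: 3^(3 + 1) + 3^3 + 1 = 109; next = 108
base 3: 108 = 3^(3 + 1) + 3^3; at 4: 4^(4 + 1) + 4^4 = 1280; next = 1279
base 4: 1279 = 4^(4 + 1) + 3·4^3 + 3·4^2 + 3·4 + 3; at 5: 5^(5 + 1) + 3·5^3 + 3·5^2 + 3·5 + 3 = 16093; next = 16092
base 5: 16092 = 5^(5 + 1) + 3·5^3 + 3·5^2 + 3·5 + 2; at 6: 6^(6 + 1) + 3·6^3 + 3·6^2 + 3·6 + 2 = 280712; next = 280711
base 6: 280711 = 6^(6 + 1) + 3·6^3 + 3·6^2 + 3·6 + 1; at 7: 7^(7 + 1) + 3·7^3 + 3·7^2 + 3·7 + 1 = 5765999; next = 5765998
base 7: 5765998 = 7^(7 + 1) + 3·7^3 + 3·7^2 + 3·7; at 8: 8^(8 + 1) + 3·8^3 + 3·8^2 + 3·8 = 134219480; next = 134219479
base 8: 134219479 = 8^(8 + 1) + 3·8^3 + 3·8^2 + 2·8 + 7; at 9: 9^(9 + 1) + 3·9^3 + 3·9^2 + 2·9 + 7 = 3486786856; next = 3486786855
base 9: 3486786855 = 9^(9 + 1) + 3·9^3 + 3·9^2 + 2·9 + 6; at 10: 10^(10 + 1) + 3·10^3 + 3·10^2 + 2·10 + 6 = 100000003326; next = 100000003325
base 10: 100000003325 = 10^(10 + 1) + 3·10^3 + 3·10^2 + 2·10 + 5; at 11: 11^(11 + 1) + 3·11^3 + 3·11^2 + 2·11 + 5 = 3138428381104; next = 3138428381103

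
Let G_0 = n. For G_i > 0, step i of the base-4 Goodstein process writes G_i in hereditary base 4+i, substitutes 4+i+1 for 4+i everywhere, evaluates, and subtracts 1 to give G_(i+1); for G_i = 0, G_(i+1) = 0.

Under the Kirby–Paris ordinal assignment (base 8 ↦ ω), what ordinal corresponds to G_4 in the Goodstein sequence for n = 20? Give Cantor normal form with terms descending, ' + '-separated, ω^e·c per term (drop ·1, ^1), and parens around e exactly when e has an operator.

ω^2 + 1

i=0: 20 = 4^2 + 4 (b=4); 4→5: 5^2 + 5 = 30; 30−1 = 29
i=1: 29 = 5^2 + 4 (b=5); 5→6: 6^2 + 4 = 40; 40−1 = 39
i=2: 39 = 6^2 + 3 (b=6); 6→7: 7^2 + 3 = 52; 52−1 = 51
i=3: 51 = 7^2 + 2 (b=7); 7→8: 8^2 + 2 = 66; 66−1 = 65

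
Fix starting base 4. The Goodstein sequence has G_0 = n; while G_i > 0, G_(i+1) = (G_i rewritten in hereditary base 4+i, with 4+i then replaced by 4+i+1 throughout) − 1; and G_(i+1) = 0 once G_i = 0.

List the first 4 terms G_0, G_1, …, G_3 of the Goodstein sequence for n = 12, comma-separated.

12, 14, 15, 16

(0) 12|_4 = 3·4 ↦ 3·5|_5 = 15 ⇒ 14
(1) 14|_5 = 2·5 + 4 ↦ 2·6 + 4|_6 = 16 ⇒ 15
(2) 15|_6 = 2·6 + 3 ↦ 2·7 + 3|_7 = 17 ⇒ 16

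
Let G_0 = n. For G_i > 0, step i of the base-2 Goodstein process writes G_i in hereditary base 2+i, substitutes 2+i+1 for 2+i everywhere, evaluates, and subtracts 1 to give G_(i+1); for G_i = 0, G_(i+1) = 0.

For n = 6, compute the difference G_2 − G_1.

228

[0] 6 ≡ 2^2 + 2 (base 2). Lift 3: 30. −1: 29.
[1] 29 ≡ 3^3 + 2 (base 3). Lift 4: 258. −1: 257.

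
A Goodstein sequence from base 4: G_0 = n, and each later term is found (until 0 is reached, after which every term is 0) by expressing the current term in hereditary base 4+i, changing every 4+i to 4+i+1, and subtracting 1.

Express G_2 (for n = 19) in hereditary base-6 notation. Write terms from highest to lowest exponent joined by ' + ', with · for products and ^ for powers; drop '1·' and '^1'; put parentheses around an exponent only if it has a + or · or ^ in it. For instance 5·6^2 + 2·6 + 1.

(0) 19|_4 = 4^2 + 3 ↦ 5^2 + 3|_5 = 28 ⇒ 27
(1) 27|_5 = 5^2 + 2 ↦ 6^2 + 2|_6 = 38 ⇒ 37
(2) 37|_6 = 6^2 + 1 ↦ 7^2 + 1|_7 = 50 ⇒ 49

6^2 + 1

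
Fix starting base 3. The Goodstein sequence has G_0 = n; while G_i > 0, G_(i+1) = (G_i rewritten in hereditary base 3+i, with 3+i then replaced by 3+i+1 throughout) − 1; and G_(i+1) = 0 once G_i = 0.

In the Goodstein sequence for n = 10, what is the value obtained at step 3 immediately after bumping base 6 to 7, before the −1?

31

10 —HB3→ 3^2 + 1 —bump→ 4^2 + 1 = 17 —(−1)→ 16
16 —HB4→ 4^2 —bump→ 5^2 = 25 —(−1)→ 24
24 —HB5→ 4·5 + 4 —bump→ 4·6 + 4 = 28 —(−1)→ 27
27 —HB6→ 4·6 + 3 —bump→ 4·7 + 3 = 31 —(−1)→ 30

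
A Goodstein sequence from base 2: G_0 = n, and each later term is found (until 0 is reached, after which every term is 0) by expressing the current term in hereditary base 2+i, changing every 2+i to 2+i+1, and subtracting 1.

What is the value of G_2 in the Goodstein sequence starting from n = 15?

1283

i=0: 15 = 2^(2 + 1) + 2^2 + 2 + 1 (b=2); 2→3: 3^(3 + 1) + 3^3 + 3 + 1 = 112; 112−1 = 111
i=1: 111 = 3^(3 + 1) + 3^3 + 3 (b=3); 3→4: 4^(4 + 1) + 4^4 + 4 = 1284; 1284−1 = 1283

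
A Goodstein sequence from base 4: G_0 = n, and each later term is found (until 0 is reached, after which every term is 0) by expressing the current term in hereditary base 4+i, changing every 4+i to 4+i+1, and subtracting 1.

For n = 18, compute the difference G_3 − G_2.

12

18 —HB4→ 4^2 + 2 —bump→ 5^2 + 2 = 27 —(−1)→ 26
26 —HB5→ 5^2 + 1 —bump→ 6^2 + 1 = 37 —(−1)→ 36
36 —HB6→ 6^2 —bump→ 7^2 = 49 —(−1)→ 48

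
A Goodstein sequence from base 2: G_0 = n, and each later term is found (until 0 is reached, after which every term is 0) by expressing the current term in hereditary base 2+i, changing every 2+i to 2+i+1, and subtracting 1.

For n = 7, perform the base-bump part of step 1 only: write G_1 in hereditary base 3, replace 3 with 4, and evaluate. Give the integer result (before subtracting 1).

G_0 = 7. HB_2(7) = 2^2 + 2 + 1. Bump = 31. G_1 = 30.
G_1 = 30. HB_3(30) = 3^3 + 3. Bump = 260. G_2 = 259.

260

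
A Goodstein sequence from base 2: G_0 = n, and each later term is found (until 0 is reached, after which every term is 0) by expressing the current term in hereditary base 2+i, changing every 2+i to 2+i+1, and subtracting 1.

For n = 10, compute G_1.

83

10 —HB2→ 2^(2 + 1) + 2 —bump→ 3^(3 + 1) + 3 = 84 —(−1)→ 83
83 —HB3→ 3^(3 + 1) + 2 —bump→ 4^(4 + 1) + 2 = 1026 —(−1)→ 1025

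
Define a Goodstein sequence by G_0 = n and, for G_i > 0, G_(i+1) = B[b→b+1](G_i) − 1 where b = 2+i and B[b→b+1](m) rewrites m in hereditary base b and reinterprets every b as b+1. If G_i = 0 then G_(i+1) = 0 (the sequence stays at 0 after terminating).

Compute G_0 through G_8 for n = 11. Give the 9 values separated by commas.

i=0: 11 = 2^(2 + 1) + 2 + 1 (b=2); 2→3: 3^(3 + 1) + 3 + 1 = 85; 85−1 = 84
i=1: 84 = 3^(3 + 1) + 3 (b=3); 3→4: 4^(4 + 1) + 4 = 1028; 1028−1 = 1027
i=2: 1027 = 4^(4 + 1) + 3 (b=4); 4→5: 5^(5 + 1) + 3 = 15628; 15628−1 = 15627
i=3: 15627 = 5^(5 + 1) + 2 (b=5); 5→6: 6^(6 + 1) + 2 = 279938; 279938−1 = 279937
i=4: 279937 = 6^(6 + 1) + 1 (b=6); 6→7: 7^(7 + 1) + 1 = 5764802; 5764802−1 = 5764801
i=5: 5764801 = 7^(7 + 1) (b=7); 7→8: 8^(8 + 1) = 134217728; 134217728−1 = 134217727
i=6: 134217727 = 7·8^8 + 7·8^7 + 7·8^6 + 7·8^5 + 7·8^4 + 7·8^3 + 7·8^2 + 7·8 + 7 (b=8); 8→9: 7·9^9 + 7·9^7 + 7·9^6 + 7·9^5 + 7·9^4 + 7·9^3 + 7·9^2 + 7·9 + 7 = 2749609303; 2749609303−1 = 2749609302
i=7: 2749609302 = 7·9^9 + 7·9^7 + 7·9^6 + 7·9^5 + 7·9^4 + 7·9^3 + 7·9^2 + 7·9 + 6 (b=9); 9→10: 7·10^10 + 7·10^7 + 7·10^6 + 7·10^5 + 7·10^4 + 7·10^3 + 7·10^2 + 7·10 + 6 = 70077777776; 70077777776−1 = 70077777775

11, 84, 1027, 15627, 279937, 5764801, 134217727, 2749609302, 70077777775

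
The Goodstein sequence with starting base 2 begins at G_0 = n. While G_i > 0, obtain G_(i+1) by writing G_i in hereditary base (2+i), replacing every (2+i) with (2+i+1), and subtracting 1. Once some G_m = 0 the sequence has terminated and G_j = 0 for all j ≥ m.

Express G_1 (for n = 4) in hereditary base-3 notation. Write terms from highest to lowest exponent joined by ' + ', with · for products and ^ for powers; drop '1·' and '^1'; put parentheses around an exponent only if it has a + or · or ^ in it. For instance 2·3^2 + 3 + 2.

2·3^2 + 2·3 + 2

step 0: 4 = 2^2; sub 3 for 2: 3^3; = 27; G_1 = 27−1 = 26
step 1: 26 = 2·3^2 + 2·3 + 2; sub 4 for 3: 2·4^2 + 2·4 + 2; = 42; G_2 = 42−1 = 41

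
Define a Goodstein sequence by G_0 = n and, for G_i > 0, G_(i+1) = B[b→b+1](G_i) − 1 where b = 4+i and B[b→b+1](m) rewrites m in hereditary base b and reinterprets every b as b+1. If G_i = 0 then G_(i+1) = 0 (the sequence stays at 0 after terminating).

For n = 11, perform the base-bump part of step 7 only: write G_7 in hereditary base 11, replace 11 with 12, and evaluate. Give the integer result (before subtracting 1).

11 —HB4→ 2·4 + 3 —bump→ 2·5 + 3 = 13 —(−1)→ 12
12 —HB5→ 2·5 + 2 —bump→ 2·6 + 2 = 14 —(−1)→ 13
13 —HB6→ 2·6 + 1 —bump→ 2·7 + 1 = 15 —(−1)→ 14
14 —HB7→ 2·7 —bump→ 2·8 = 16 —(−1)→ 15
15 —HB8→ 8 + 7 —bump→ 9 + 7 = 16 —(−1)→ 15
15 —HB9→ 9 + 6 —bump→ 10 + 6 = 16 —(−1)→ 15
15 —HB10→ 10 + 5 —bump→ 11 + 5 = 16 —(−1)→ 15
15 —HB11→ 11 + 4 —bump→ 12 + 4 = 16 —(−1)→ 15

16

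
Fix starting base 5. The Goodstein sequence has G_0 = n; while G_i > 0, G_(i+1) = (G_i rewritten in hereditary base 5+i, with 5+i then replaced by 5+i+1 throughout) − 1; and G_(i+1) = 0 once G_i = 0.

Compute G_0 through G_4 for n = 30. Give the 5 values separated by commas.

(0) 30|_5 = 5^2 + 5 ↦ 6^2 + 6|_6 = 42 ⇒ 41
(1) 41|_6 = 6^2 + 5 ↦ 7^2 + 5|_7 = 54 ⇒ 53
(2) 53|_7 = 7^2 + 4 ↦ 8^2 + 4|_8 = 68 ⇒ 67
(3) 67|_8 = 8^2 + 3 ↦ 9^2 + 3|_9 = 84 ⇒ 83

30, 41, 53, 67, 83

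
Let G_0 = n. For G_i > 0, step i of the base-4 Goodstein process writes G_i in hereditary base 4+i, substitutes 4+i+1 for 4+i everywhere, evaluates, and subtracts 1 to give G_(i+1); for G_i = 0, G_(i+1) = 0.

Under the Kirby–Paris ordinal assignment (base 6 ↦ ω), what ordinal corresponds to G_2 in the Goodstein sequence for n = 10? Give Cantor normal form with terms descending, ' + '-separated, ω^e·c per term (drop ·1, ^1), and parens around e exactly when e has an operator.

ω·2

(0) 10|_4 = 2·4 + 2 ↦ 2·5 + 2|_5 = 12 ⇒ 11
(1) 11|_5 = 2·5 + 1 ↦ 2·6 + 1|_6 = 13 ⇒ 12
(2) 12|_6 = 2·6 ↦ 2·7|_7 = 14 ⇒ 13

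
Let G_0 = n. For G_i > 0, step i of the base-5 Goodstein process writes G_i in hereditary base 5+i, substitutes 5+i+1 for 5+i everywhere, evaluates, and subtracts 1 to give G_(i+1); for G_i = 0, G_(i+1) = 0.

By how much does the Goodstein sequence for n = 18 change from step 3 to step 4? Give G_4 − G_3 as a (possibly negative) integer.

2

[0] 18 ≡ 3·5 + 3 (base 5). Lift 6: 21. −1: 20.
[1] 20 ≡ 3·6 + 2 (base 6). Lift 7: 23. −1: 22.
[2] 22 ≡ 3·7 + 1 (base 7). Lift 8: 25. −1: 24.
[3] 24 ≡ 3·8 (base 8). Lift 9: 27. −1: 26.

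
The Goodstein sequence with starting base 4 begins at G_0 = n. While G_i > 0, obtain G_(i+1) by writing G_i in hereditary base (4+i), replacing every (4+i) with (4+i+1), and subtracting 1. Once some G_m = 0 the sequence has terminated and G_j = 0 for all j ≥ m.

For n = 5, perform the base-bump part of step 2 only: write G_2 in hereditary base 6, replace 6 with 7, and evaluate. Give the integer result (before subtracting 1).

base 4: 5 = 4 + 1; at 5: 5 + 1 = 6; next = 5
base 5: 5 = 5; at 6: 6 = 6; next = 5
base 6: 5 = 5; at 7: 5 = 5; next = 4

5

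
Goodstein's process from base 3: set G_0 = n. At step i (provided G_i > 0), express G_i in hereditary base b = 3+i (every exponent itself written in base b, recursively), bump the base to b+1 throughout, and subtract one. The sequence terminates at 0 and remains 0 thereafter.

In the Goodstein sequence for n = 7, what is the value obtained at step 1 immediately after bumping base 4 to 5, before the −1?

G_0 = 7. HB_3(7) = 2·3 + 1. Bump = 9. G_1 = 8.
G_1 = 8. HB_4(8) = 2·4. Bump = 10. G_2 = 9.

10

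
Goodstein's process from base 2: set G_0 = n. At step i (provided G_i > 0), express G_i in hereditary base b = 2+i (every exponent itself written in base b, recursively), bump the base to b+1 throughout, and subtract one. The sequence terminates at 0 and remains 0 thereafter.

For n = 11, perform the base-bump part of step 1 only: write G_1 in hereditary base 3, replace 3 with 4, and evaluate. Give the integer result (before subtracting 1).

G_0=11  [base 2] 2^(2 + 1) + 2 + 1  →[2↦3]→  3^(3 + 1) + 3 + 1 = 85  −1 ⇒ G_1=84
G_1=84  [base 3] 3^(3 + 1) + 3  →[3↦4]→  4^(4 + 1) + 4 = 1028  −1 ⇒ G_2=1027

1028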